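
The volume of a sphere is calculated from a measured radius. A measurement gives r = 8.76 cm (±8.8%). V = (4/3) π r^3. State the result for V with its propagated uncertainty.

V ∝ r^3, so δV/V = |3| · δr/r = 3 × 0.0880 = 0.264.
V = 2820 cm^3, so δV = 0.264 × 2820 = 743 cm^3.

2820 ± 743 cm^3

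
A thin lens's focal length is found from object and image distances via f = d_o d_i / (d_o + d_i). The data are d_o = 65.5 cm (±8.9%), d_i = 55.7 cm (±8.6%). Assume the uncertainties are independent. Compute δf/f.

∂f/∂d_o = (d_i/(d_o+d_i))² = 0.211;  ∂f/∂d_i = (d_o/(d_o+d_i))² = 0.292
δf = √((∂f/∂d_o · δd_o)² + (∂f/∂d_i · δd_i)²) = √(1.52 + 1.96) = 1.86 cm
f = 30.1 cm, so δf/f = 1.86/30.1 = 0.0619.

0.0619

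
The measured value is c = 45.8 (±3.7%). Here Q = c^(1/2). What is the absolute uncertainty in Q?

Since Q is a product/quotient, work with relative uncertainties:
  (½·δc/c)² = (0.5×0.0370)² = 0.000342
δQ/Q = √(0.000342) = 0.0185
Q = 6.77, so δQ = 0.0185 × 6.77 = 0.125.

0.125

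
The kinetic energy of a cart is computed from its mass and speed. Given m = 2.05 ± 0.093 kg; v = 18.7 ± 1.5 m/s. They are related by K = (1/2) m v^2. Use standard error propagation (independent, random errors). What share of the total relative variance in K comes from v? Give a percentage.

(δK/K)² = (1·δm/m)² + (2·δv/v)²
  m term: (1×0.0454)² = 0.00206
  v term: (2×0.0802)² = 0.0257
Total = 0.0278. Share from v = 0.0257/0.0278 = 0.926.

92.6%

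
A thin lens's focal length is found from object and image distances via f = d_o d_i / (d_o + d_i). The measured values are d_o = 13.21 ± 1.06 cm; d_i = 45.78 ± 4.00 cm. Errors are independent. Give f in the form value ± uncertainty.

10.25 ± 0.669 cm

∂f/∂d_o = (d_i/(d_o+d_i))² = 0.602;  ∂f/∂d_i = (d_o/(d_o+d_i))² = 0.0501
δf = √((∂f/∂d_o · δd_o)² + (∂f/∂d_i · δd_i)²) = √(0.408 + 0.0402) = 0.669 cm
f = 10.25 cm.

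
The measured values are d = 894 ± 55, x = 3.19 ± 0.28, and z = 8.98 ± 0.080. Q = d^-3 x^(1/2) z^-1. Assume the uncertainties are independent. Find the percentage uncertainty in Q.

19.0%

Since Q is a product/quotient, work with relative uncertainties:
  (-3·δd/d)² = (-3×0.0615)² = 0.0341;  (½·δx/x)² = (0.5×0.0878)² = 0.00193;  (-1·δz/z)² = (-1×0.00891)² = 7.94e-05
δQ/Q = √(0.0361) = 0.190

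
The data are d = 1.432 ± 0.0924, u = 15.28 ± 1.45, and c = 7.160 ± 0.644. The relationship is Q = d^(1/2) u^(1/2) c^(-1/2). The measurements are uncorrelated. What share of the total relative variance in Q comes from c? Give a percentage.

(δQ/Q)² = (½·δd/d)² + (½·δu/u)² + (−½·δc/c)²
  d term: (0.5×0.0645)² = 0.00104
  u term: (0.5×0.0949)² = 0.00225
  c term: (-0.5×0.0899)² = 0.00202
Total = 0.00531. Share from c = 0.00202/0.00531 = 0.381.

38.1%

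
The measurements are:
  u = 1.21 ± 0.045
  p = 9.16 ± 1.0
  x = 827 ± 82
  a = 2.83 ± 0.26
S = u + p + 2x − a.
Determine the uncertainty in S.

Absolute uncertainties add in quadrature for a linear combination:
  (δu)² = 0.00202;  (δp)² = 1.00;  (2·δx)² = 26900;  (δa)² = 0.0676
δS = √(26900) = 164

164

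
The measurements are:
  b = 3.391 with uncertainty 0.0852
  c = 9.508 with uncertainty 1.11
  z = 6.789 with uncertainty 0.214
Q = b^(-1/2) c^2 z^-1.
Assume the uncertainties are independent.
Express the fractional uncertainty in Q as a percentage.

For a monomial Q ∝ b^(-1/2), c^2, z^-1, fractional errors add in quadrature:
  (−½·δb/b)² = (-0.5×0.0251)² = 0.000158;  (2·δc/c)² = (2×0.117)² = 0.0545;  (-1·δz/z)² = (-1×0.0315)² = 0.000994
δQ/Q = √(0.0557) = 0.236

23.6%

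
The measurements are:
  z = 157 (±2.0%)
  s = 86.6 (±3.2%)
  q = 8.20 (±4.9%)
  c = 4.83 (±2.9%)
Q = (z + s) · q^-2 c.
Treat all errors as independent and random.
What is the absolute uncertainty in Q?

Let u = z + s = 244. δu = √(δz² + δs²) = √(9.86 + 7.68) = 4.19, so δu/u = 0.0172.
Q is then a monomial in u, q, c:
δQ/Q = √((δu/u)² + (-2·δq/q)² + (1·δc/c)²) = √(0.000296 + 0.00960 + 0.000841) = 0.104
Q = 17.5, so δQ = 0.104 × 17.5 = 1.81.

1.81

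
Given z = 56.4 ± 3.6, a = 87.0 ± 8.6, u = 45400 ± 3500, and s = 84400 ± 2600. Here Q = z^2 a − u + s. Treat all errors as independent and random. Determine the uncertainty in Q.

Let p = z^2·a = 2.77e+05. δp/p = √((2·δz/z)² + (1·δa/a)²) = √(0.0163 + 0.00977) = 0.161, so δp = 44700.
Q = p − u + s: δQ = √(δp² + δu² + δs²) = √(2e+09 + 1.22e+07 + 6.76e+06) = 44900

44900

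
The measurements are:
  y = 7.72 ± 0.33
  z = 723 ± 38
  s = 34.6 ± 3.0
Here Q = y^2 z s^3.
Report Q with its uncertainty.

Products/powers → add relative errors in quadrature, weighted by exponent:
  (2·δy/y)² = (2×0.0427)² = 0.00731;  (1·δz/z)² = (1×0.0526)² = 0.00276;  (3·δs/s)² = (3×0.0867)² = 0.0677
δQ/Q = √(0.0777) = 0.279
Q = 1.78e+09, so δQ = 0.279 × 1.78e+09 = 4.98e+08.

(1.78 ± 0.498) × 10^9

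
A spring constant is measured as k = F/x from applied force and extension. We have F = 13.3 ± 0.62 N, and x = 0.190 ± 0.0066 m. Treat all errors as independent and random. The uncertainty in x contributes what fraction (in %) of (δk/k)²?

(δk/k)² = (1·δF/F)² + (-1·δx/x)²
  F term: (1×0.0466)² = 0.00217
  x term: (-1×0.0347)² = 0.00121
Total = 0.00338. Share from x = 0.00121/0.00338 = 0.357.

35.7%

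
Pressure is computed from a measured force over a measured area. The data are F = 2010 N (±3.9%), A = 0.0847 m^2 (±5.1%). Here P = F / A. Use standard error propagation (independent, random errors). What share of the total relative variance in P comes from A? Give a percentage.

63.1%

(δP/P)² = (1·δF/F)² + (-1·δA/A)²
  F term: (1×0.0390)² = 0.00152
  A term: (-1×0.0510)² = 0.00260
Total = 0.00412. Share from A = 0.00260/0.00412 = 0.631.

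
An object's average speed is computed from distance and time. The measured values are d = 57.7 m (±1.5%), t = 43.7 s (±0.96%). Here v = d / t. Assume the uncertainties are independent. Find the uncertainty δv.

Since v is a product/quotient, work with relative uncertainties:
  (1·δd/d)² = (1×0.0150)² = 0.000225;  (-1·δt/t)² = (-1×0.00960)² = 9.22e-05
δv/v = √(0.000317) = 0.0178
v = 1.32 m/s, so δv = 0.0178 × 1.32 = 0.0235 m/s.

0.0235 m/s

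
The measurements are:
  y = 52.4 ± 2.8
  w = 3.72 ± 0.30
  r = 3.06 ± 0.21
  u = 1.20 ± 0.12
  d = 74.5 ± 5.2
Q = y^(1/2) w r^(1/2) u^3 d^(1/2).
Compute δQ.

222

Q is a product of powers, so relative uncertainties combine in quadrature:
  (½·δy/y)² = (0.5×0.0534)² = 0.000714;  (1·δw/w)² = (1×0.0806)² = 0.00650;  (½·δr/r)² = (0.5×0.0686)² = 0.00118;  (3·δu/u)² = (3×0.100)² = 0.0900;  (½·δd/d)² = (0.5×0.0698)² = 0.00122
δQ/Q = √(0.0996) = 0.316
Q = 703, so δQ = 0.316 × 703 = 222.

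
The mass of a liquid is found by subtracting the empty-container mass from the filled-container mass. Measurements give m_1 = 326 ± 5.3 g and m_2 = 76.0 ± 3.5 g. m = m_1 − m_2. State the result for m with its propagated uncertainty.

250 ± 6.35 g

Each term contributes (cᵢ δxᵢ)² to (δm)²:
  (δm_1)² = 28.1;  (δm_2)² = 12.2
δm = √(40.3) = 6.35 g
m = 250 g.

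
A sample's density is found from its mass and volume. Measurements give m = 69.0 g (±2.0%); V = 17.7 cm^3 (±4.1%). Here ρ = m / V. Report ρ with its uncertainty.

3.90 ± 0.178 g/cm^3

Relative error in a monomial: (δρ/ρ)² = Σ (nᵢ · δxᵢ/xᵢ)².
  (1·δm/m)² = (1×0.0200)² = 0.000400;  (-1·δV/V)² = (-1×0.0410)² = 0.00168
δρ/ρ = √(0.00208) = 0.0456
ρ = 3.90 g/cm^3, so δρ = 0.0456 × 3.90 = 0.178 g/cm^3.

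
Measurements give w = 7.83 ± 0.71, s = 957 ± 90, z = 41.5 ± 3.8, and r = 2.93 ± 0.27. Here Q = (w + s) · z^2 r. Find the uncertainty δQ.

Let u = w + s = 965. δu = √(δw² + δs²) = √(0.504 + 8100) = 90.0, so δu/u = 0.0933.
Q is then a monomial in u, z, r:
δQ/Q = √((δu/u)² + (2·δz/z)² + (1·δr/r)²) = √(0.00870 + 0.0335 + 0.00849) = 0.225
Q = 4.87e+06, so δQ = 0.225 × 4.87e+06 = 1.1e+06.

1.1e+06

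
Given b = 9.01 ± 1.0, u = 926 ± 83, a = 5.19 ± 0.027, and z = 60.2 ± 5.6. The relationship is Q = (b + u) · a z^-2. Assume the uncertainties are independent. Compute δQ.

0.276

Let w = b + u = 935. δw = √(δb² + δu²) = √(1.00 + 6890) = 83.0, so δw/w = 0.0888.
Q is then a monomial in w, a, z:
δQ/Q = √((δw/w)² + (1·δa/a)² + (-2·δz/z)²) = √(0.00788 + 2.71e-05 + 0.0346) = 0.206
Q = 1.34, so δQ = 0.206 × 1.34 = 0.276.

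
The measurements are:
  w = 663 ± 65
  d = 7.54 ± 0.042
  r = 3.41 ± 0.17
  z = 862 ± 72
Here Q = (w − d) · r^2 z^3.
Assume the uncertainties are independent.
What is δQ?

1.4e+12

Let u = w − d = 655. δu = √(δw² + δd²) = √(4220 + 0.00176) = 65.0, so δu/u = 0.0992.
Q is then a monomial in u, r, z:
δQ/Q = √((δu/u)² + (2·δr/r)² + (3·δz/z)²) = √(0.00983 + 0.00994 + 0.0628) = 0.287
Q = 4.88e+12, so δQ = 0.287 × 4.88e+12 = 1.4e+12.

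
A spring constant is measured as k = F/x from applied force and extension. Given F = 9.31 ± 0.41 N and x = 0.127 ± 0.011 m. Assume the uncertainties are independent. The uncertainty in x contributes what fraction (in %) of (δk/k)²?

(δk/k)² = (1·δF/F)² + (-1·δx/x)²
  F term: (1×0.0440)² = 0.00194
  x term: (-1×0.0866)² = 0.00750
Total = 0.00944. Share from x = 0.00750/0.00944 = 0.795.

79.5%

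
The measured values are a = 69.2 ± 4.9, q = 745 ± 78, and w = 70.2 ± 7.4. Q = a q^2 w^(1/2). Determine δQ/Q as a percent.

For a monomial Q ∝ a, q^2, w^(1/2), fractional errors add in quadrature:
  (1·δa/a)² = (1×0.0708)² = 0.00501;  (2·δq/q)² = (2×0.105)² = 0.0438;  (½·δw/w)² = (0.5×0.105)² = 0.00278
δQ/Q = √(0.0516) = 0.227

22.7%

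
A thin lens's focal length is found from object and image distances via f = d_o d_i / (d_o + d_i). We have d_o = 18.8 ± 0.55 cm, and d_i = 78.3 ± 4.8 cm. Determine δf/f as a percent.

2.64%

∂f/∂d_o = (d_i/(d_o+d_i))² = 0.650;  ∂f/∂d_i = (d_o/(d_o+d_i))² = 0.0375
δf = √((∂f/∂d_o · δd_o)² + (∂f/∂d_i · δd_i)²) = √(0.128 + 0.0324) = 0.400 cm
f = 15.2 cm, so δf/f = 0.400/15.2 = 0.0264.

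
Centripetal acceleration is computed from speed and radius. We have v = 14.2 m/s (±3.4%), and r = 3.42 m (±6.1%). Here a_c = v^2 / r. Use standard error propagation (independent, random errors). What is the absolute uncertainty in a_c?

Each factor contributes (exponent × relative error)² to (δa_c/a_c)²:
  (2·δv/v)² = (2×0.0340)² = 0.00462;  (-1·δr/r)² = (-1×0.0610)² = 0.00372
δa_c/a_c = √(0.00834) = 0.0914
a_c = 59.0 m/s^2, so δa_c = 0.0914 × 59.0 = 5.39 m/s^2.

5.39 m/s^2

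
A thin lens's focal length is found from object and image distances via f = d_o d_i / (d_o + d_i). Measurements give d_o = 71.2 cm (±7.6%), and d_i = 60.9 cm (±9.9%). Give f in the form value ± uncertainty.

32.8 ± 2.10 cm

∂f/∂d_o = (d_i/(d_o+d_i))² = 0.213;  ∂f/∂d_i = (d_o/(d_o+d_i))² = 0.291
δf = √((∂f/∂d_o · δd_o)² + (∂f/∂d_i · δd_i)²) = √(1.32 + 3.07) = 2.10 cm
f = 32.8 cm.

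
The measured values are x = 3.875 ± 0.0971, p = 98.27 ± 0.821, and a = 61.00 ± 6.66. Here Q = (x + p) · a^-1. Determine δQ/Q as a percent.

10.9%

Let u = x + p = 102.1. δu = √(δx² + δp²) = √(0.00943 + 0.674) = 0.827, so δu/u = 0.00809.
Q is then a monomial in u, a:
δQ/Q = √((δu/u)² + (-1·δa/a)²) = √(6.55e-05 + 0.0119) = 0.109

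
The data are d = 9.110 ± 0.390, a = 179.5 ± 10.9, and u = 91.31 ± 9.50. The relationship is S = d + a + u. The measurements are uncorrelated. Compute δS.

14.5

For a sum/difference, combine absolute errors in quadrature:
  (δd)² = 0.152;  (δa)² = 119;  (δu)² = 90.2
δS = √(209) = 14.5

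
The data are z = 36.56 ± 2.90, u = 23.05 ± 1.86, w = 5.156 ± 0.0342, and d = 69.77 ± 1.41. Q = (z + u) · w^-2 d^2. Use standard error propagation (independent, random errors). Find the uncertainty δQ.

Let h = z + u = 59.61. δh = √(δz² + δu²) = √(8.41 + 3.46) = 3.45, so δh/h = 0.0578.
Q is then a monomial in h, w, d:
δQ/Q = √((δh/h)² + (-2·δw/w)² + (2·δd/d)²) = √(0.00334 + 0.000176 + 0.00163) = 0.0718
Q = 10920, so δQ = 0.0718 × 10920 = 783.

783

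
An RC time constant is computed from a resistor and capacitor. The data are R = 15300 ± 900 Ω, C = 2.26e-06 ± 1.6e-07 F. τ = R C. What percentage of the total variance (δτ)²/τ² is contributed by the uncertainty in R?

40.8%

(δτ/τ)² = (1·δR/R)² + (1·δC/C)²
  R term: (1×0.0588)² = 0.00346
  C term: (1×0.0708)² = 0.00501
Total = 0.00847. Share from R = 0.00346/0.00847 = 0.408.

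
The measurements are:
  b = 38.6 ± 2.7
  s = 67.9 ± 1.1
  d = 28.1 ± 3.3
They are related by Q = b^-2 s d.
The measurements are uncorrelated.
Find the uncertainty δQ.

0.235

Q is a product of powers, so relative uncertainties combine in quadrature:
  (-2·δb/b)² = (-2×0.0699)² = 0.0196;  (1·δs/s)² = (1×0.0162)² = 0.000262;  (1·δd/d)² = (1×0.117)² = 0.0138
δQ/Q = √(0.0336) = 0.183
Q = 1.28, so δQ = 0.183 × 1.28 = 0.235.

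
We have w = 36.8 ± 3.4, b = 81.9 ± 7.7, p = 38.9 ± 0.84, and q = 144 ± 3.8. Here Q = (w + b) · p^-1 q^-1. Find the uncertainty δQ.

0.00167

Let u = w + b = 119. δu = √(δw² + δb²) = √(11.6 + 59.3) = 8.42, so δu/u = 0.0709.
Q is then a monomial in u, p, q:
δQ/Q = √((δu/u)² + (-1·δp/p)² + (-1·δq/q)²) = √(0.00503 + 0.000466 + 0.000696) = 0.0787
Q = 0.0212, so δQ = 0.0787 × 0.0212 = 0.00167.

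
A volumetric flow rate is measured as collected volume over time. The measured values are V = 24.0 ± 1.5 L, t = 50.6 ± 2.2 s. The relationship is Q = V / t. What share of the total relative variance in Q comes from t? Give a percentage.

32.6%

(δQ/Q)² = (1·δV/V)² + (-1·δt/t)²
  V term: (1×0.0625)² = 0.00391
  t term: (-1×0.0435)² = 0.00189
Total = 0.00580. Share from t = 0.00189/0.00580 = 0.326.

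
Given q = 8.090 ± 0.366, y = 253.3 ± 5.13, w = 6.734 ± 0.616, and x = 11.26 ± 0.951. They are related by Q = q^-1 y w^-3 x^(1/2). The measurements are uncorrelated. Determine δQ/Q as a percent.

Since Q is a product/quotient, work with relative uncertainties:
  (-1·δq/q)² = (-1×0.0452)² = 0.00205;  (1·δy/y)² = (1×0.0203)² = 0.000410;  (-3·δw/w)² = (-3×0.0915)² = 0.0753;  (½·δx/x)² = (0.5×0.0845)² = 0.00178
δQ/Q = √(0.0796) = 0.282

28.2%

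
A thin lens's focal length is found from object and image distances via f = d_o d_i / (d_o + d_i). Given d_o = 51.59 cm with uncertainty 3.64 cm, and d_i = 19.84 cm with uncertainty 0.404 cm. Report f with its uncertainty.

∂f/∂d_o = (d_i/(d_o+d_i))² = 0.0771;  ∂f/∂d_i = (d_o/(d_o+d_i))² = 0.522
δf = √((∂f/∂d_o · δd_o)² + (∂f/∂d_i · δd_i)²) = √(0.0789 + 0.0444) = 0.351 cm
f = 14.33 cm.

14.33 ± 0.351 cm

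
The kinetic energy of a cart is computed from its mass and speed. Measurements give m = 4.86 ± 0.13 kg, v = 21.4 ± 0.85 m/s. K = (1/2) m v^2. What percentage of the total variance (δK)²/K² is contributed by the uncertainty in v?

(δK/K)² = (1·δm/m)² + (2·δv/v)²
  m term: (1×0.0267)² = 0.000716
  v term: (2×0.0397)² = 0.00631
Total = 0.00703. Share from v = 0.00631/0.00703 = 0.898.

89.8%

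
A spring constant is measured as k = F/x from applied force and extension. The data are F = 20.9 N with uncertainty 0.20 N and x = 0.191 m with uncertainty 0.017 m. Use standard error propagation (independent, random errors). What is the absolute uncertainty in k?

Products/powers → add relative errors in quadrature, weighted by exponent:
  (1·δF/F)² = (1×0.00957)² = 9.16e-05;  (-1·δx/x)² = (-1×0.0890)² = 0.00792
δk/k = √(0.00801) = 0.0895
k = 109 N/m, so δk = 0.0895 × 109 = 9.80 N/m.

9.80 N/m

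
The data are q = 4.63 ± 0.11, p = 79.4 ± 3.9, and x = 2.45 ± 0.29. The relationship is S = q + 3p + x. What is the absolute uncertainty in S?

Each term contributes (cᵢ δxᵢ)² to (δS)²:
  (δq)² = 0.0121;  (3·δp)² = 137;  (δx)² = 0.0841
δS = √(137) = 11.7

11.7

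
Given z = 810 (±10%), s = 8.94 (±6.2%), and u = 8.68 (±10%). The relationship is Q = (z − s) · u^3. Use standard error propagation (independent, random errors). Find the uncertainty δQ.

1.66e+05

Let w = z − s = 801. δw = √(δz² + δs²) = √(6560 + 0.307) = 81.0, so δw/w = 0.101.
Q is then a monomial in w, u:
δQ/Q = √((δw/w)² + (3·δu/u)²) = √(0.0102 + 0.0900) = 0.317
Q = 5.24e+05, so δQ = 0.317 × 5.24e+05 = 1.66e+05.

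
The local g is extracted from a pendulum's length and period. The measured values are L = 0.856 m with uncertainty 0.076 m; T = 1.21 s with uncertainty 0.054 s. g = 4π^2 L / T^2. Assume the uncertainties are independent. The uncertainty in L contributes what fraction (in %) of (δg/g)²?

49.7%

(δg/g)² = (1·δL/L)² + (-2·δT/T)²
  L term: (1×0.0888)² = 0.00788
  T term: (-2×0.0446)² = 0.00797
Total = 0.0158. Share from L = 0.00788/0.0158 = 0.497.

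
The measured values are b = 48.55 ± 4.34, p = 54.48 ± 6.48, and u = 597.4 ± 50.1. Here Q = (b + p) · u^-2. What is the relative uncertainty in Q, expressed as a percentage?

18.4%

Let w = b + p = 103.0. δw = √(δb² + δp²) = √(18.8 + 42.0) = 7.80, so δw/w = 0.0757.
Q is then a monomial in w, u:
δQ/Q = √((δw/w)² + (-2·δu/u)²) = √(0.00573 + 0.0281) = 0.184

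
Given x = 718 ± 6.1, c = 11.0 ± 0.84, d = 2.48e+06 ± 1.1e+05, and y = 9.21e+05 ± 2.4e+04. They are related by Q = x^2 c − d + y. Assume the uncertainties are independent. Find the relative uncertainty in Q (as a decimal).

0.111

Let p = x^2·c = 5.67e+06. δp/p = √((2·δx/x)² + (1·δc/c)²) = √(0.000289 + 0.00583) = 0.0782, so δp = 4.44e+05.
Q = p − d + y: δQ = √(δp² + δd² + δy²) = √(1.97e+11 + 1.21e+10 + 5.76e+08) = 4.58e+05
Q = 4.11e+06, so δQ/Q = 4.58e+05/4.11e+06 = 0.111.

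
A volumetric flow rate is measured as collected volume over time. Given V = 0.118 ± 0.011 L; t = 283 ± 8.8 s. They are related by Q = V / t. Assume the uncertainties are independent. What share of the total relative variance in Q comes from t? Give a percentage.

(δQ/Q)² = (1·δV/V)² + (-1·δt/t)²
  V term: (1×0.0932)² = 0.00869
  t term: (-1×0.0311)² = 0.000967
Total = 0.00966. Share from t = 0.000967/0.00966 = 0.100.

10.0%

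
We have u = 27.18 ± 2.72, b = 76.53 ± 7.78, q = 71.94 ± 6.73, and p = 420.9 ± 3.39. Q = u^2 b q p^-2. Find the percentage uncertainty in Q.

For a monomial Q ∝ u^2, b, q, p^-2, fractional errors add in quadrature:
  (2·δu/u)² = (2×0.100)² = 0.0401;  (1·δb/b)² = (1×0.102)² = 0.0103;  (1·δq/q)² = (1×0.0936)² = 0.00875;  (-2·δp/p)² = (-2×0.00805)² = 0.000259
δQ/Q = √(0.0594) = 0.244

24.4%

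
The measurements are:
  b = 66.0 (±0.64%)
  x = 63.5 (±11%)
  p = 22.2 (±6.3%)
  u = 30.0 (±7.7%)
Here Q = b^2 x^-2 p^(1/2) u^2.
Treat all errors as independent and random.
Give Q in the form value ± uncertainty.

4580 ± 1240

Since Q is a product/quotient, work with relative uncertainties:
  (2·δb/b)² = (2×0.00640)² = 0.000164;  (-2·δx/x)² = (-2×0.110)² = 0.0484;  (½·δp/p)² = (0.5×0.0630)² = 0.000992;  (2·δu/u)² = (2×0.0770)² = 0.0237
δQ/Q = √(0.0733) = 0.271
Q = 4580, so δQ = 0.271 × 4580 = 1240.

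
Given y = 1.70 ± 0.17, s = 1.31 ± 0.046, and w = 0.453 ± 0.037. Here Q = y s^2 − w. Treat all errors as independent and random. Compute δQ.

0.358

Let p = y·s^2 = 2.92. δp/p = √((1·δy/y)² + (2·δs/s)²) = √(0.0100 + 0.00493) = 0.122, so δp = 0.356.
Q = p − w: δQ = √(δp² + δw²) = √(0.127 + 0.00137) = 0.358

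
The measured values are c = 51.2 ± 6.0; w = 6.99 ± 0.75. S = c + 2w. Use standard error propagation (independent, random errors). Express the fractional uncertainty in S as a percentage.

9.49%

Absolute uncertainties add in quadrature for a linear combination:
  (δc)² = 36.0;  (2·δw)² = 2.25
δS = √(38.2) = 6.18
S = 65.2, so δS/S = 6.18/65.2 = 0.0949.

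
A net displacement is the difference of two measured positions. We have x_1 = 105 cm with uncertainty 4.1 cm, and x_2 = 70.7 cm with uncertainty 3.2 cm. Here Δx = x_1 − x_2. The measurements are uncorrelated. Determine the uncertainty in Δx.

5.20 cm

Each term contributes (cᵢ δxᵢ)² to (δΔx)²:
  (δx_1)² = 16.8;  (δx_2)² = 10.2
δΔx = √(27.1) = 5.20 cm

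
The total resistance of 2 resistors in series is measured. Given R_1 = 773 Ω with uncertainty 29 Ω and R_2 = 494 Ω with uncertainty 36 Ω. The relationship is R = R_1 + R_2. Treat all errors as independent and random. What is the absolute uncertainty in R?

For a sum/difference, combine absolute errors in quadrature:
  (δR_1)² = 841;  (δR_2)² = 1300
δR = √(2140) = 46.2 Ω

46.2 Ω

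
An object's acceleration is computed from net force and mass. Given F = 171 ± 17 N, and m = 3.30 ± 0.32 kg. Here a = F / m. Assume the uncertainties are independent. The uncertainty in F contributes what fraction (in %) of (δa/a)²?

51.2%

(δa/a)² = (1·δF/F)² + (-1·δm/m)²
  F term: (1×0.0994)² = 0.00988
  m term: (-1×0.0970)² = 0.00940
Total = 0.0193. Share from F = 0.00988/0.0193 = 0.512.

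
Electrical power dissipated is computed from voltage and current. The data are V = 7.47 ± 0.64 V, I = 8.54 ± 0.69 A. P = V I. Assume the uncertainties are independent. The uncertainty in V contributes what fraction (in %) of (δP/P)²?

52.9%

(δP/P)² = (1·δV/V)² + (1·δI/I)²
  V term: (1×0.0857)² = 0.00734
  I term: (1×0.0808)² = 0.00653
Total = 0.0139. Share from V = 0.00734/0.0139 = 0.529.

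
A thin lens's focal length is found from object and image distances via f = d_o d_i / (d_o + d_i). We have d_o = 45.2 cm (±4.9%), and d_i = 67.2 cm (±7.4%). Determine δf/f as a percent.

4.18%

∂f/∂d_o = (d_i/(d_o+d_i))² = 0.357;  ∂f/∂d_i = (d_o/(d_o+d_i))² = 0.162
δf = √((∂f/∂d_o · δd_o)² + (∂f/∂d_i · δd_i)²) = √(0.627 + 0.647) = 1.13 cm
f = 27.0 cm, so δf/f = 1.13/27.0 = 0.0418.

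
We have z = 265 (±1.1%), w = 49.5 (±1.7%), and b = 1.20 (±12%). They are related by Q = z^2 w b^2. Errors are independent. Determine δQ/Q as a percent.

Q is a product of powers, so relative uncertainties combine in quadrature:
  (2·δz/z)² = (2×0.0110)² = 0.000484;  (1·δw/w)² = (1×0.0170)² = 0.000289;  (2·δb/b)² = (2×0.120)² = 0.0576
δQ/Q = √(0.0584) = 0.242

24.2%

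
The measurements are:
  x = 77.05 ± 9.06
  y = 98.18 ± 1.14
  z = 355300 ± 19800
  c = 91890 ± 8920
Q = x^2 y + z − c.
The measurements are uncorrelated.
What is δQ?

1.39e+05

Let p = x^2·y = 582900. δp/p = √((2·δx/x)² + (1·δy/y)²) = √(0.0553 + 0.000135) = 0.235, so δp = 1.37e+05.
Q = p + z − c: δQ = √(δp² + δz² + δc²) = √(1.88e+10 + 3.92e+08 + 7.96e+07) = 1.39e+05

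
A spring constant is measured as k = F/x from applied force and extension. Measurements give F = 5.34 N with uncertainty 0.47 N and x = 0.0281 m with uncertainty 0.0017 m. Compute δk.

20.3 N/m

Since k is a product/quotient, work with relative uncertainties:
  (1·δF/F)² = (1×0.0880)² = 0.00775;  (-1·δx/x)² = (-1×0.0605)² = 0.00366
δk/k = √(0.0114) = 0.107
k = 190 N/m, so δk = 0.107 × 190 = 20.3 N/m.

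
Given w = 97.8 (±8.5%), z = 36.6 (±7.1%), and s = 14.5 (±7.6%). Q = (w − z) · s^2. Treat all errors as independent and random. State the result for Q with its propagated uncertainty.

Let u = w − z = 61.2. δu = √(δw² + δz²) = √(69.1 + 6.75) = 8.71, so δu/u = 0.142.
Q is then a monomial in u, s:
δQ/Q = √((δu/u)² + (2·δs/s)²) = √(0.0203 + 0.0231) = 0.208
Q = 12900, so δQ = 0.208 × 12900 = 2680.

12900 ± 2680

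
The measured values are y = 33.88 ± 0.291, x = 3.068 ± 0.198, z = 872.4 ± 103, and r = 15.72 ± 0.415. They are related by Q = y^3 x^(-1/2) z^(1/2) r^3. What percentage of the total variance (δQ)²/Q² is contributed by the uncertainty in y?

5.79%

(δQ/Q)² = (3·δy/y)² + (−½·δx/x)² + (½·δz/z)² + (3·δr/r)²
  y term: (3×0.00859)² = 0.000664
  x term: (-0.5×0.0645)² = 0.00104
  z term: (0.5×0.118)² = 0.00348
  r term: (3×0.0264)² = 0.00627
Total = 0.0115. Share from y = 0.000664/0.0115 = 0.0579.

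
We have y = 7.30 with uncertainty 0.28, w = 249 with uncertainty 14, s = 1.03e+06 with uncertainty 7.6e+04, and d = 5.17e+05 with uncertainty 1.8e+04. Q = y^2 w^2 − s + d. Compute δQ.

Let p = y^2·w^2 = 3.3e+06. δp/p = √((2·δy/y)² + (2·δw/w)²) = √(0.00588 + 0.0126) = 0.136, so δp = 4.5e+05.
Q = p − s + d: δQ = √(δp² + δs² + δd²) = √(2.02e+11 + 5.78e+09 + 3.24e+08) = 4.56e+05

4.56e+05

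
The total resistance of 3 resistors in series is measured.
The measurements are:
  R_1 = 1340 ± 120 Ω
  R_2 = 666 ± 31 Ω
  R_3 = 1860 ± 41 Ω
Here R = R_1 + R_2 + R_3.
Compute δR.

131 Ω

Each term contributes (cᵢ δxᵢ)² to (δR)²:
  (δR_1)² = 14400;  (δR_2)² = 961;  (δR_3)² = 1680
δR = √(17000) = 131 Ω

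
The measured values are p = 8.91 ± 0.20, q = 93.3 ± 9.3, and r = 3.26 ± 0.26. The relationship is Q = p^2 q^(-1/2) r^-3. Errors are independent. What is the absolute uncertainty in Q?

Each factor contributes (exponent × relative error)² to (δQ/Q)²:
  (2·δp/p)² = (2×0.0224)² = 0.00202;  (−½·δq/q)² = (-0.5×0.0997)² = 0.00248;  (-3·δr/r)² = (-3×0.0798)² = 0.0572
δQ/Q = √(0.0617) = 0.248
Q = 0.237, so δQ = 0.248 × 0.237 = 0.0589.

0.0589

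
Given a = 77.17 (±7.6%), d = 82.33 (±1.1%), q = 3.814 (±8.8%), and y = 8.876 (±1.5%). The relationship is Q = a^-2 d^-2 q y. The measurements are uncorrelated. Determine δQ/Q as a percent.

For a monomial Q ∝ a^-2, d^-2, q, y, fractional errors add in quadrature:
  (-2·δa/a)² = (-2×0.0760)² = 0.0231;  (-2·δd/d)² = (-2×0.0110)² = 0.000484;  (1·δq/q)² = (1×0.0880)² = 0.00774;  (1·δy/y)² = (1×0.0150)² = 0.000225
δQ/Q = √(0.0316) = 0.178

17.8%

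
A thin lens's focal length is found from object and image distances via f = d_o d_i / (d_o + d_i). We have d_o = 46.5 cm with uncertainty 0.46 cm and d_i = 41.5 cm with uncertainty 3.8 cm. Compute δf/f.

∂f/∂d_o = (d_i/(d_o+d_i))² = 0.222;  ∂f/∂d_i = (d_o/(d_o+d_i))² = 0.279
δf = √((∂f/∂d_o · δd_o)² + (∂f/∂d_i · δd_i)²) = √(0.0105 + 1.13) = 1.07 cm
f = 21.9 cm, so δf/f = 1.07/21.9 = 0.0486.

0.0486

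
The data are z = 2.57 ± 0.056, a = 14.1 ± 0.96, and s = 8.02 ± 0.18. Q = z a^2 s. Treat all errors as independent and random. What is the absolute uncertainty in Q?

Relative error in a monomial: (δQ/Q)² = Σ (nᵢ · δxᵢ/xᵢ)².
  (1·δz/z)² = (1×0.0218)² = 0.000475;  (2·δa/a)² = (2×0.0681)² = 0.0185;  (1·δs/s)² = (1×0.0224)² = 0.000504
δQ/Q = √(0.0195) = 0.140
Q = 4100, so δQ = 0.140 × 4100 = 573.

573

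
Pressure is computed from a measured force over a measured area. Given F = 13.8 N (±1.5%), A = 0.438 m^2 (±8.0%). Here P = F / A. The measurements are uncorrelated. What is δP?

2.56 Pa

For a monomial P ∝ F, A^-1, fractional errors add in quadrature:
  (1·δF/F)² = (1×0.0150)² = 0.000225;  (-1·δA/A)² = (-1×0.0800)² = 0.00640
δP/P = √(0.00663) = 0.0814
P = 31.5 Pa, so δP = 0.0814 × 31.5 = 2.56 Pa.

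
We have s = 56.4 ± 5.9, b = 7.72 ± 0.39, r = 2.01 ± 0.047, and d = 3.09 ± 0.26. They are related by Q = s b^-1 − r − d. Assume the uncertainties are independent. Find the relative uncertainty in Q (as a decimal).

0.403

Let p = s·b^-1 = 7.31. δp/p = √((1·δs/s)² + (-1·δb/b)²) = √(0.0109 + 0.00255) = 0.116, so δp = 0.849.
Q = p − r − d: δQ = √(δp² + δr² + δd²) = √(0.720 + 0.00221 + 0.0676) = 0.889
Q = 2.21, so δQ/Q = 0.889/2.21 = 0.403.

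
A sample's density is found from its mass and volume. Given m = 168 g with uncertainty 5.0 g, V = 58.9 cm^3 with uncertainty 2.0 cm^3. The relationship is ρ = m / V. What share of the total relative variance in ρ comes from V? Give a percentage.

56.6%

(δρ/ρ)² = (1·δm/m)² + (-1·δV/V)²
  m term: (1×0.0298)² = 0.000886
  V term: (-1×0.0340)² = 0.00115
Total = 0.00204. Share from V = 0.00115/0.00204 = 0.566.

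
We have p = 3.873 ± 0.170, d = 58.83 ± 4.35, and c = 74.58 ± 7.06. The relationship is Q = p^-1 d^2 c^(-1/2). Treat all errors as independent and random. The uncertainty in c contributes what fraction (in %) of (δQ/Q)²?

(δQ/Q)² = (-1·δp/p)² + (2·δd/d)² + (−½·δc/c)²
  p term: (-1×0.0439)² = 0.00193
  d term: (2×0.0739)² = 0.0219
  c term: (-0.5×0.0947)² = 0.00224
Total = 0.0260. Share from c = 0.00224/0.0260 = 0.0860.

8.60%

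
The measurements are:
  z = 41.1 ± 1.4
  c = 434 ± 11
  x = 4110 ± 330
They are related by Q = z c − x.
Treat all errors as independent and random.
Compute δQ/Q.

0.0602

Let p = z·c = 17800. δp/p = √((1·δz/z)² + (1·δc/c)²) = √(0.00116 + 0.000642) = 0.0425, so δp = 757.
Q = p − x: δQ = √(δp² + δx²) = √(5.74e+05 + 1.09e+05) = 826
Q = 13700, so δQ/Q = 826/13700 = 0.0602.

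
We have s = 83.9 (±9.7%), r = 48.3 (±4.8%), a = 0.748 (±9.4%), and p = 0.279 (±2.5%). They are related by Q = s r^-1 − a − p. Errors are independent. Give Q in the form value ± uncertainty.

Let w = s·r^-1 = 1.74. δw/w = √((1·δs/s)² + (-1·δr/r)²) = √(0.00941 + 0.00230) = 0.108, so δw = 0.188.
Q = w − a − p: δQ = √(δw² + δa² + δp²) = √(0.0353 + 0.00494 + 4.87e-05) = 0.201
Q = 0.710.

0.710 ± 0.201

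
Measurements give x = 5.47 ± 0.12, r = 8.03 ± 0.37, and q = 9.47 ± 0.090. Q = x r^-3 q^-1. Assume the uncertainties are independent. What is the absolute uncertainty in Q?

Relative error in a monomial: (δQ/Q)² = Σ (nᵢ · δxᵢ/xᵢ)².
  (1·δx/x)² = (1×0.0219)² = 0.000481;  (-3·δr/r)² = (-3×0.0461)² = 0.0191;  (-1·δq/q)² = (-1×0.00950)² = 9.03e-05
δQ/Q = √(0.0197) = 0.140
Q = 0.00112, so δQ = 0.140 × 0.00112 = 0.000156.

0.000156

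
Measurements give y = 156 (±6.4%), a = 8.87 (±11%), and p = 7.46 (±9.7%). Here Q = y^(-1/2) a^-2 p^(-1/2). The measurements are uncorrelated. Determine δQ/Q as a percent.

22.8%

Each factor contributes (exponent × relative error)² to (δQ/Q)²:
  (−½·δy/y)² = (-0.5×0.0640)² = 0.00102;  (-2·δa/a)² = (-2×0.110)² = 0.0484;  (−½·δp/p)² = (-0.5×0.0970)² = 0.00235
δQ/Q = √(0.0518) = 0.228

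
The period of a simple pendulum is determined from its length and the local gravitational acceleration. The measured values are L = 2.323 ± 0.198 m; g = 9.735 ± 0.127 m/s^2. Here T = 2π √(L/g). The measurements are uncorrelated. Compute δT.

0.132 s

Each factor contributes (exponent × relative error)² to (δT/T)²:
  (½·δL/L)² = (0.5×0.0852)² = 0.00182;  (−½·δg/g)² = (-0.5×0.0130)² = 4.25e-05
δT/T = √(0.00186) = 0.0431
T = 3.069 s, so δT = 0.0431 × 3.069 = 0.132 s.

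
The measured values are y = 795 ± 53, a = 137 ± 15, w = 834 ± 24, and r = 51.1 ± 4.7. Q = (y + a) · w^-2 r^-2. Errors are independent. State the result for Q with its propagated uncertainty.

Let u = y + a = 932. δu = √(δy² + δa²) = √(2810 + 225) = 55.1, so δu/u = 0.0591.
Q is then a monomial in u, w, r:
δQ/Q = √((δu/u)² + (-2·δw/w)² + (-2·δr/r)²) = √(0.00349 + 0.00331 + 0.0338) = 0.202
Q = 5.13e-07, so δQ = 0.202 × 5.13e-07 = 1.03e-07.

(5.13 ± 1.03) × 10^-7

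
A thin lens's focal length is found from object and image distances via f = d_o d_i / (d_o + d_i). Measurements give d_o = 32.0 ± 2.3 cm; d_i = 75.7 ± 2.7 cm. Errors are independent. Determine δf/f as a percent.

∂f/∂d_o = (d_i/(d_o+d_i))² = 0.494;  ∂f/∂d_i = (d_o/(d_o+d_i))² = 0.0883
δf = √((∂f/∂d_o · δd_o)² + (∂f/∂d_i · δd_i)²) = √(1.29 + 0.0568) = 1.16 cm
f = 22.5 cm, so δf/f = 1.16/22.5 = 0.0516.

5.16%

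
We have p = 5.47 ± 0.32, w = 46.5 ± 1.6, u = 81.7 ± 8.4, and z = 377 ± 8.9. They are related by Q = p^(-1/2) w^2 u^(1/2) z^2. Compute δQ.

Each factor contributes (exponent × relative error)² to (δQ/Q)²:
  (−½·δp/p)² = (-0.5×0.0585)² = 0.000856;  (2·δw/w)² = (2×0.0344)² = 0.00474;  (½·δu/u)² = (0.5×0.103)² = 0.00264;  (2·δz/z)² = (2×0.0236)² = 0.00223
δQ/Q = √(0.0105) = 0.102
Q = 1.19e+09, so δQ = 0.102 × 1.19e+09 = 1.21e+08.

1.21e+08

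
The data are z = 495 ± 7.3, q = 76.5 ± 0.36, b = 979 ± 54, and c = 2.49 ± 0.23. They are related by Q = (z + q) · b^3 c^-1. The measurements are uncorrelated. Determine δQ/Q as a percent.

Let u = z + q = 572. δu = √(δz² + δq²) = √(53.3 + 0.130) = 7.31, so δu/u = 0.0128.
Q is then a monomial in u, b, c:
δQ/Q = √((δu/u)² + (3·δb/b)² + (-1·δc/c)²) = √(0.000164 + 0.0274 + 0.00853) = 0.190

19.0%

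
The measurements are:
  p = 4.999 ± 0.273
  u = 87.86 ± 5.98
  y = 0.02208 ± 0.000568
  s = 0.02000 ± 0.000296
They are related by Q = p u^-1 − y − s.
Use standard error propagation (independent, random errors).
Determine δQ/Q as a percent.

33.8%

Let w = p·u^-1 = 0.05690. δw/w = √((1·δp/p)² + (-1·δu/u)²) = √(0.00298 + 0.00463) = 0.0873, so δw = 0.00497.
Q = w − y − s: δQ = √(δw² + δy² + δs²) = √(2.47e-05 + 3.23e-07 + 8.76e-08) = 0.00501
Q = 0.01482, so δQ/Q = 0.00501/0.01482 = 0.338.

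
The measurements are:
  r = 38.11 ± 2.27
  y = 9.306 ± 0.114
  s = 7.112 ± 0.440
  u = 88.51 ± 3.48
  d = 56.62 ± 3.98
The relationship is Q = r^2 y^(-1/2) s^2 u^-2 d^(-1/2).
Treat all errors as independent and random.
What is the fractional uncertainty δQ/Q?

0.192

Since Q is a product/quotient, work with relative uncertainties:
  (2·δr/r)² = (2×0.0596)² = 0.0142;  (−½·δy/y)² = (-0.5×0.0123)² = 3.75e-05;  (2·δs/s)² = (2×0.0619)² = 0.0153;  (-2·δu/u)² = (-2×0.0393)² = 0.00618;  (−½·δd/d)² = (-0.5×0.0703)² = 0.00124
δQ/Q = √(0.0370) = 0.192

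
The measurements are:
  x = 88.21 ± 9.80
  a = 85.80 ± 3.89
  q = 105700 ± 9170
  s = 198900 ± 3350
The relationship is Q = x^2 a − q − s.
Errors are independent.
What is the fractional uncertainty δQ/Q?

Let p = x^2·a = 667600. δp/p = √((2·δx/x)² + (1·δa/a)²) = √(0.0494 + 0.00206) = 0.227, so δp = 1.51e+05.
Q = p − q − s: δQ = √(δp² + δq² + δs²) = √(2.29e+10 + 8.41e+07 + 1.12e+07) = 1.52e+05
Q = 363000, so δQ/Q = 1.52e+05/363000 = 0.418.

0.418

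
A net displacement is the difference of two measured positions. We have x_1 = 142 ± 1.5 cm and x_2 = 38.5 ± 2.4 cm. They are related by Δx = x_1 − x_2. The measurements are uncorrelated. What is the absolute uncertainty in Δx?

Absolute uncertainties add in quadrature for a linear combination:
  (δx_1)² = 2.25;  (δx_2)² = 5.76
δΔx = √(8.01) = 2.83 cm

2.83 cm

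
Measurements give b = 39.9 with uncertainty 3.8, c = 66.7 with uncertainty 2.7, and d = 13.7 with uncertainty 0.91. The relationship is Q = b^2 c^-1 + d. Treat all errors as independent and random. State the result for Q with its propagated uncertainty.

Let p = b^2·c^-1 = 23.9. δp/p = √((2·δb/b)² + (-1·δc/c)²) = √(0.0363 + 0.00164) = 0.195, so δp = 4.65.
Q = p + d: δQ = √(δp² + δd²) = √(21.6 + 0.828) = 4.74
Q = 37.6.

37.6 ± 4.74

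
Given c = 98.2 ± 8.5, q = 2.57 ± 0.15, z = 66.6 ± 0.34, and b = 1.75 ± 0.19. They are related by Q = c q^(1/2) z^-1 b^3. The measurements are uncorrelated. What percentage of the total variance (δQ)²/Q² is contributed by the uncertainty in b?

(δQ/Q)² = (1·δc/c)² + (½·δq/q)² + (-1·δz/z)² + (3·δb/b)²
  c term: (1×0.0866)² = 0.00749
  q term: (0.5×0.0584)² = 0.000852
  z term: (-1×0.00511)² = 2.61e-05
  b term: (3×0.109)² = 0.106
Total = 0.114. Share from b = 0.106/0.114 = 0.927.

92.7%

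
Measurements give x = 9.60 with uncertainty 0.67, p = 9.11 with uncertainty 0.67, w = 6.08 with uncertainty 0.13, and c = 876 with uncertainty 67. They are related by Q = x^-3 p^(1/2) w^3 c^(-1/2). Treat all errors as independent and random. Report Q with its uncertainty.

0.0259 ± 0.00584

Each factor contributes (exponent × relative error)² to (δQ/Q)²:
  (-3·δx/x)² = (-3×0.0698)² = 0.0438;  (½·δp/p)² = (0.5×0.0735)² = 0.00135;  (3·δw/w)² = (3×0.0214)² = 0.00411;  (−½·δc/c)² = (-0.5×0.0765)² = 0.00146
δQ/Q = √(0.0508) = 0.225
Q = 0.0259, so δQ = 0.225 × 0.0259 = 0.00584.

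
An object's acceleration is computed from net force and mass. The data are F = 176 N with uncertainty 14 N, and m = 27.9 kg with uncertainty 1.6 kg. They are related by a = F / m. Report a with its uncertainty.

6.31 ± 0.619 m/s^2

Products/powers → add relative errors in quadrature, weighted by exponent:
  (1·δF/F)² = (1×0.0795)² = 0.00633;  (-1·δm/m)² = (-1×0.0573)² = 0.00329
δa/a = √(0.00962) = 0.0981
a = 6.31 m/s^2, so δa = 0.0981 × 6.31 = 0.619 m/s^2.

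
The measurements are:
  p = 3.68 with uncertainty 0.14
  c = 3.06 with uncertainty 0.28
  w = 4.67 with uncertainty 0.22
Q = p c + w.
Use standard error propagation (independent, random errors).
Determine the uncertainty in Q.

1.14

Let h = p·c = 11.3. δh/h = √((1·δp/p)² + (1·δc/c)²) = √(0.00145 + 0.00837) = 0.0991, so δh = 1.12.
Q = h + w: δQ = √(δh² + δw²) = √(1.25 + 0.0484) = 1.14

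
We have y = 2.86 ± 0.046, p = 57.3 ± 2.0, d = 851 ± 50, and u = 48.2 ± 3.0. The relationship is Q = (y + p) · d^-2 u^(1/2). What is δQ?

7.27e-05

Let w = y + p = 60.2. δw = √(δy² + δp²) = √(0.00212 + 4.00) = 2.00, so δw/w = 0.0333.
Q is then a monomial in w, d, u:
δQ/Q = √((δw/w)² + (-2·δd/d)² + (½·δu/u)²) = √(0.00111 + 0.0138 + 0.000968) = 0.126
Q = 0.000577, so δQ = 0.126 × 0.000577 = 7.27e-05.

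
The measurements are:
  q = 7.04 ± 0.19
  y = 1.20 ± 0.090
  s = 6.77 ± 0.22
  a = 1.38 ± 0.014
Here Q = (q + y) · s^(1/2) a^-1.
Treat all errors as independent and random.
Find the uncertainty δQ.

0.496

Let u = q + y = 8.24. δu = √(δq² + δy²) = √(0.0361 + 0.00810) = 0.210, so δu/u = 0.0255.
Q is then a monomial in u, s, a:
δQ/Q = √((δu/u)² + (½·δs/s)² + (-1·δa/a)²) = √(0.000651 + 0.000264 + 0.000103) = 0.0319
Q = 15.5, so δQ = 0.0319 × 15.5 = 0.496.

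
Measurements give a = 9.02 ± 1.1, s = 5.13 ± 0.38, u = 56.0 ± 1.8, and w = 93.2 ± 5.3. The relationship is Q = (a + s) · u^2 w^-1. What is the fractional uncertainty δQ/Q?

0.119

Let h = a + s = 14.1. δh = √(δa² + δs²) = √(1.21 + 0.144) = 1.16, so δh/h = 0.0822.
Q is then a monomial in h, u, w:
δQ/Q = √((δh/h)² + (2·δu/u)² + (-1·δw/w)²) = √(0.00676 + 0.00413 + 0.00323) = 0.119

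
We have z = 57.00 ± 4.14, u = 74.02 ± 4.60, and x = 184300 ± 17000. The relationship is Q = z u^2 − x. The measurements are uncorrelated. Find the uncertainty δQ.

Let p = z·u^2 = 312300. δp/p = √((1·δz/z)² + (2·δu/u)²) = √(0.00528 + 0.0154) = 0.144, so δp = 45000.
Q = p − x: δQ = √(δp² + δx²) = √(2.02e+09 + 2.89e+08) = 48100

48100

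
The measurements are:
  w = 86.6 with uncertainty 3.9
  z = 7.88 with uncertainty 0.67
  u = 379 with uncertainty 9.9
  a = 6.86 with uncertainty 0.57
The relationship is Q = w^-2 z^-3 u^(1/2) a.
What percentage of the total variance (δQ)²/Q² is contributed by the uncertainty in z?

81.1%

(δQ/Q)² = (-2·δw/w)² + (-3·δz/z)² + (½·δu/u)² + (1·δa/a)²
  w term: (-2×0.0450)² = 0.00811
  z term: (-3×0.0850)² = 0.0651
  u term: (0.5×0.0261)² = 0.000171
  a term: (1×0.0831)² = 0.00690
Total = 0.0803. Share from z = 0.0651/0.0803 = 0.811.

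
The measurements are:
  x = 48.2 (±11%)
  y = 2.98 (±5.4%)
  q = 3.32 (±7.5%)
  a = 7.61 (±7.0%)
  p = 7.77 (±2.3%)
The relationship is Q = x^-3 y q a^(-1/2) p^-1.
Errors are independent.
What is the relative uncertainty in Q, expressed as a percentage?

For a monomial Q ∝ x^-3, y, q, a^(-1/2), p^-1, fractional errors add in quadrature:
  (-3·δx/x)² = (-3×0.110)² = 0.109;  (1·δy/y)² = (1×0.0540)² = 0.00292;  (1·δq/q)² = (1×0.0750)² = 0.00562;  (−½·δa/a)² = (-0.5×0.0700)² = 0.00123;  (-1·δp/p)² = (-1×0.0230)² = 0.000529
δQ/Q = √(0.119) = 0.345

34.5%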